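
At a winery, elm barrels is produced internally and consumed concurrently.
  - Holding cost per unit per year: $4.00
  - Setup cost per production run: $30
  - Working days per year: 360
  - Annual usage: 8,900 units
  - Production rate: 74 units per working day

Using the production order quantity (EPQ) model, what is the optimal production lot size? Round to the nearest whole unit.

448 units

d = 8,900/360 = 24.7222 units/day;  effective holding cost H(1 − d/p) = 4·(1 − 24.7222/74) = 2.66366
Q* = √(2DS / H_eff) = √(2·8,900·30 / 2.66366) ≈ 447.75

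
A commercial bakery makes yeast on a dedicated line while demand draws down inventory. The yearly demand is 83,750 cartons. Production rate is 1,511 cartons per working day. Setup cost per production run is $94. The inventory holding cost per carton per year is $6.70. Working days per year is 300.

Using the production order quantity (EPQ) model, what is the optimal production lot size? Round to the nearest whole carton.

d = 83,750/300 = 279.1667 cartons/day;  effective holding cost H(1 − d/p) = 6.7·(1 − 279.1667/1511) = 5.46213
Q* = √(2DS / H_eff) = √(2·83,750·94 / 5.46213) ≈ 1,697.81

1,698 cartons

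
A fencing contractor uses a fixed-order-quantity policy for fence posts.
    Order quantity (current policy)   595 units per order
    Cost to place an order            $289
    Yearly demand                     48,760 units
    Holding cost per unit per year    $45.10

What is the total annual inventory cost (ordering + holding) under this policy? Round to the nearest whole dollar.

Annual ordering cost = (D/Q)·S = (48,760/595) × 289 = $23,683.43
Annual holding cost  = (Q/2)·H = (595/2) × 45.1 = $13,417.25
Total = $23,683.43 + $13,417.25 = $37,100.68

$37,101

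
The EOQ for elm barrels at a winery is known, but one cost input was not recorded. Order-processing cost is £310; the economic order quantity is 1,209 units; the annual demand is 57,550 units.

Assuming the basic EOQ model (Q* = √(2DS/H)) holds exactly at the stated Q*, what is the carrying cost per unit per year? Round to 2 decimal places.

£24.41

From Q* = √(2DS/H) ⇒ Q*² = 2DS/H.
H = 2DS / Q² = 2 × 57,550 × 310 / 1,209² = 24.4109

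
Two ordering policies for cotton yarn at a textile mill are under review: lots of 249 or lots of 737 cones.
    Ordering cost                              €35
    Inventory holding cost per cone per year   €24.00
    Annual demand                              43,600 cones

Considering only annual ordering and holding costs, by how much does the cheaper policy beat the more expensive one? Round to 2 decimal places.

€1,798.04

For each Q, cost = (D/Q)·S + (Q/2)·H.
TC(249) = (43,600/249)×35 + (249/2)×24 = €9,116.51
TC(737) = (43,600/737)×35 + (737/2)×24 = €10,914.56
Cheaper: Q = 249.  Difference = €1,798.04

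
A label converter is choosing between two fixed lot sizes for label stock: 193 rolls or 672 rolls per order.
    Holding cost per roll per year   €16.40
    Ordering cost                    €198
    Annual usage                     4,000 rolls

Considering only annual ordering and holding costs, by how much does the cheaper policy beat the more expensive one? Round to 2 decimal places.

For each Q, cost = (D/Q)·S + (Q/2)·H.
TC(193) = (4,000/193)×198 + (193/2)×16.4 = €5,686.23
TC(672) = (4,000/672)×198 + (672/2)×16.4 = €6,688.97
Cheaper: Q = 193.  Difference = €1,002.74

€1,002.74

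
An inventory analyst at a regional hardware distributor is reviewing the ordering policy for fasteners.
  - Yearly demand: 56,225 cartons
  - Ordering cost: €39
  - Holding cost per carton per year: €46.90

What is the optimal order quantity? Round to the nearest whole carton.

Q* = √(2·D·S / H) = √(2·56,225·39 / 46.9) = √93,508.5 ≈ 305.79

306 cartons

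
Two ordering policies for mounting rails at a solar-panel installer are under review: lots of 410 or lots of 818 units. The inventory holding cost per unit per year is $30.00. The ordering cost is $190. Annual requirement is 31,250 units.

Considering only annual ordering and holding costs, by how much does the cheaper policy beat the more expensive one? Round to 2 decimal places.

$1,103.15

For each Q, cost = (D/Q)·S + (Q/2)·H.
TC(410) = (31,250/410)×190 + (410/2)×30 = $20,631.71
TC(818) = (31,250/818)×190 + (818/2)×30 = $19,528.56
Lots of 818 are cheaper by $1,103.15.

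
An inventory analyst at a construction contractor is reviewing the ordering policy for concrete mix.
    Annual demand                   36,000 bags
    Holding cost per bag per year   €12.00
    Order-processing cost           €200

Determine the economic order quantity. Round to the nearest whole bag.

Optimal lot size Q* = (2 × 36,000 × €200 / €12)^½ ≈ 1,095.45

1,095 bags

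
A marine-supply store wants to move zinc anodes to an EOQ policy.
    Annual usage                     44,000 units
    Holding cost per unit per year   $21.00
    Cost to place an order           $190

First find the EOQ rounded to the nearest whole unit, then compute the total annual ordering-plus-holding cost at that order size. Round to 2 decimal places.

$18,738.20

Optimal lot size Q* = (2 × 44,000 × $190 / $21)^½ ≈ 892.30 → Q = 892 units
Ordering: D/Q × S = 44,000/892 × $190 = $9,372.20
Holding:  Q/2 × H = 892/2 × $21 = $9,366.00
Total = $9,372.20 + $9,366.00 = $18,738.20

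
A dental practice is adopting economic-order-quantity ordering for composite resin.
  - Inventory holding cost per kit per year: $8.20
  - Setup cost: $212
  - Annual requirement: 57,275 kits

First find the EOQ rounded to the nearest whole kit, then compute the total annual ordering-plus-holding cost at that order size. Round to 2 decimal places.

Optimal lot size Q* = (2 × 57,275 × $212 / $8.2)^½ ≈ 1,720.91 → Q = 1,721 kits
Orders/yr = 57,275/1,721 = 33.280; ordering cost = 33.280 × $212 = $7,055.37
Average inventory = 1,721/2 = 860.5; holding cost = 860.5 × $8.2 = $7,056.10
Total = $7,055.37 + $7,056.10 = $14,111.47

$14,111.47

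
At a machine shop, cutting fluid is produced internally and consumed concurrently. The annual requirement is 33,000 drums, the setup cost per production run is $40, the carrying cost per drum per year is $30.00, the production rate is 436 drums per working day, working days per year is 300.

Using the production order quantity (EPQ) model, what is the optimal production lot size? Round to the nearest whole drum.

343 drums

d = 33,000/300 = 110.0000 drums/day;  effective holding cost H(1 − d/p) = 30·(1 − 110.0000/436) = 22.43119
Q* = √(2DS / H_eff) = √(2·33,000·40 / 22.43119) ≈ 343.06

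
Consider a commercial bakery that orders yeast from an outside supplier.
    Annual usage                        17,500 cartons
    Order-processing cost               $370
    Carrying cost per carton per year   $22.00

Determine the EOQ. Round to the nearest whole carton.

EOQ = √(2DS/H) = √(2 × 17,500 × 370 / 22)
    = √(588,636.36) ≈ 767.23

767 cartons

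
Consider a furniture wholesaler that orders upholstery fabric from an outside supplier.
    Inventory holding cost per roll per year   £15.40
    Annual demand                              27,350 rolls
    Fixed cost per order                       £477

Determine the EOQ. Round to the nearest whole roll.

2DS/H = 2·27,350·477/15.4 = 1,694,279.22
EOQ = √1,694,279.22 ≈ 1,301.64

1,302 rolls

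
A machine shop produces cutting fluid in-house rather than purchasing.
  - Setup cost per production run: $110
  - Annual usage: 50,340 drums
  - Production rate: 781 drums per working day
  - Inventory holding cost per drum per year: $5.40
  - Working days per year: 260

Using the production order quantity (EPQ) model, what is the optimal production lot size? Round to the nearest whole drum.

d = 50,340/260 = 193.6154 drums/day;  effective holding cost H(1 − d/p) = 5.4·(1 − 193.6154/781) = 4.06130
Q* = √(2DS / H_eff) = √(2·50,340·110 / 4.06130) ≈ 1,651.34

1,651 drums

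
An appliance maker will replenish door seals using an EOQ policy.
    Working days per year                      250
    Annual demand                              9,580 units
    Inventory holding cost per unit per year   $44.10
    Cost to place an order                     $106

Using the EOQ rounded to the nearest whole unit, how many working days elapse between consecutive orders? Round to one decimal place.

5.6 days

EOQ = √(2DS/H) = √(2 × 9,580 × 106 / 44.1)
    = √(46,053.51) ≈ 214.60 → Q = 215 units
T = Q/D × 250 days = 215/9,580 × 250 = 5.611 days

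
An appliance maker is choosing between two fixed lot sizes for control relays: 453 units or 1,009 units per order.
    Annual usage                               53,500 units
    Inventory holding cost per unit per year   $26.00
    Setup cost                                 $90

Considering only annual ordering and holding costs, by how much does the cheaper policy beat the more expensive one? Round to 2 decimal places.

$1,370.91

Annual cost at Q: ordering D·S/Q plus holding Q·H/2.
TC(453) = (53,500/453)×90 + (453/2)×26 = $16,518.14
TC(1,009) = (53,500/1,009)×90 + (1,009/2)×26 = $17,889.05
|ΔTC| = |$16,518.14 − $17,889.05| = $1,370.91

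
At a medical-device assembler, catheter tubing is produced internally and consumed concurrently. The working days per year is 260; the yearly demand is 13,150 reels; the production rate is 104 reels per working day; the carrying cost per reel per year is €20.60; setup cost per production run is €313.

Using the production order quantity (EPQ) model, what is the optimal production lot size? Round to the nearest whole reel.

d = 13,150/260 = 50.5769 reels/day;  effective holding cost H(1 − d/p) = 20.6·(1 − 50.5769/104) = 10.58188
Q* = √(2DS / H_eff) = √(2·13,150·313 / 10.58188) ≈ 882.00

882 reels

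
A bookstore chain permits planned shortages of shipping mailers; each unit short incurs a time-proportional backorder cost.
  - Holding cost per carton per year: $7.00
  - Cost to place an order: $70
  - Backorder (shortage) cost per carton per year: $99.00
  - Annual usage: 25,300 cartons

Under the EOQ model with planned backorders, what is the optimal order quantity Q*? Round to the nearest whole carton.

736 cartons

Q* = √(2DS/H) · √((H + b)/b)
   = √(2 × 25,300 × 70 / 7) · √((7 + 99) / 99)
   = 711.337 × 1.0347 ≈ 736.06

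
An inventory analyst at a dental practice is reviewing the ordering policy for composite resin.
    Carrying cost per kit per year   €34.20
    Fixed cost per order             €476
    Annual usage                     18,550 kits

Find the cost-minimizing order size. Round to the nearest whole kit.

719 kits

EOQ = √(2DS/H) = √(2 × 18,550 × 476 / 34.2)
    = √(516,362.57) ≈ 718.58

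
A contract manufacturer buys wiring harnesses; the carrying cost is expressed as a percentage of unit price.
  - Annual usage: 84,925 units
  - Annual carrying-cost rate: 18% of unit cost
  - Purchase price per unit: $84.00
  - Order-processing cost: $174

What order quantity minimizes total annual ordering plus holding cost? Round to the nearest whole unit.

1,398 units

H = i·C = 0.18 × $84 = $15.1200 per unit-year
Q* = √(2·D·S / H) = √(2·84,925·174 / 15.12) = √1,954,623.0 ≈ 1,398.08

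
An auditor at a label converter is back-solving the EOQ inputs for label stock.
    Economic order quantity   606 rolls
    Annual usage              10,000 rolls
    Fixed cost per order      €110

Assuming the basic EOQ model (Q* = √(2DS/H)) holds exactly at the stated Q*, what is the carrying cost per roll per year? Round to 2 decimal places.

From Q* = √(2DS/H) ⇒ Q*² = 2DS/H.
H = 2DS / Q² = 2 × 10,000 × 110 / 606² = 5.9907

€5.99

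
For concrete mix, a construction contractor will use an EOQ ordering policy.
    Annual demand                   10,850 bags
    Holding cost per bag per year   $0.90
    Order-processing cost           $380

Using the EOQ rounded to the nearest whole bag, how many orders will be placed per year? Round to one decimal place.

3.6 orders per year

2DS/H = 2·10,850·380/0.9 = 9,162,222.22
EOQ = √9,162,222.22 ≈ 3,026.92 → Q = 3,027
Orders per year = D/Q = 10,850 / 3,027 = 3.584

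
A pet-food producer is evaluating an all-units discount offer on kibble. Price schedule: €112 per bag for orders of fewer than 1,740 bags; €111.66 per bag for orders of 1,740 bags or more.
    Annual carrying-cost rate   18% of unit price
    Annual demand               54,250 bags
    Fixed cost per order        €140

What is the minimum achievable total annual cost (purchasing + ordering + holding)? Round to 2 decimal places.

€6,079,405.90

H₁ = 18%×€112 = €20.1600;  H₂ = 18%×€111.66 = €20.0988
EOQ₁ = √(2×54,250×140/20.1600) = 868.03  (< 1,740, feasible at tier 1)
EOQ₂ = √(2×54,250×140/20.0988) = 869.35  (< 1,740 → use Q = 1,740 at tier-2 price)
TC(tier 1 (EOQ₁), Q≈868.0) = €6,093,499.44
TC(tier 2, Q≈1,740.0) = €6,079,405.90
Minimum at tier 2: €6,079,405.90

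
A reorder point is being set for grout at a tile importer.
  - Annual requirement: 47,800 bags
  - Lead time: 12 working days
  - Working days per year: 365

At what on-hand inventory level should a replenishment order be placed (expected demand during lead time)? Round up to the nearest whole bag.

1,572 bags

Daily demand d = 47,800 / 365 = 130.959 bags/day
Demand during lead time = 130.959 × 12 = 1,571.51
Reorder point = 1,571.51 → round up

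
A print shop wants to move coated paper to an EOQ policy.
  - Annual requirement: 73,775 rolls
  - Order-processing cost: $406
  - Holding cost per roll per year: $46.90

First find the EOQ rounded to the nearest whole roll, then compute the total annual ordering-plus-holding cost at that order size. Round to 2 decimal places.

EOQ = √(2DS/H) = √(2 × 73,775 × 406 / 46.9)
    = √(1,277,298.51) ≈ 1,130.18 → Q = 1,130 rolls
Orders/yr = 73,775/1,130 = 65.288; ordering cost = 65.288 × $406 = $26,506.77
Average inventory = 1,130/2 = 565; holding cost = 565 × $46.9 = $26,498.50
Total = $26,506.77 + $26,498.50 = $53,005.27

$53,005.27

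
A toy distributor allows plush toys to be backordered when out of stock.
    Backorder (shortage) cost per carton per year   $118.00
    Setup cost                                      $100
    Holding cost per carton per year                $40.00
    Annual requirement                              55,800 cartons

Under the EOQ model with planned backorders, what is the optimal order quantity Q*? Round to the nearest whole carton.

611 cartons

Basic EOQ = √(2·55,800·100/40) = 528.205
Backorder adjustment √((H+b)/b) = √((40+118)/118) = 1.1571
Q* = 528.205 × 1.1571 ≈ 611.21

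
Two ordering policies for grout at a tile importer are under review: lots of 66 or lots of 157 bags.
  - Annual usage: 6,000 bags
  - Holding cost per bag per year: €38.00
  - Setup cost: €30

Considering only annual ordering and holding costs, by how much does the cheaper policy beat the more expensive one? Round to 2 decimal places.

For each Q, cost = (D/Q)·S + (Q/2)·H.
TC(66) = (6,000/66)×30 + (66/2)×38 = €3,981.27
TC(157) = (6,000/157)×30 + (157/2)×38 = €4,129.50
|ΔTC| = |€3,981.27 − €4,129.50| = €148.22

€148.22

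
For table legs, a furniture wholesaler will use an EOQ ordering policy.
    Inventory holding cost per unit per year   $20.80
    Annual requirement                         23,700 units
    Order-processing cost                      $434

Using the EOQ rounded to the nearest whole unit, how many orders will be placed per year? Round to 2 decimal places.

23.84 orders per year

Optimal lot size Q* = (2 × 23,700 × $434 / $20.8)^½ ≈ 994.49 → Q = 994
N = D/Q = 23,700/994 ≈ 23.843 orders/yr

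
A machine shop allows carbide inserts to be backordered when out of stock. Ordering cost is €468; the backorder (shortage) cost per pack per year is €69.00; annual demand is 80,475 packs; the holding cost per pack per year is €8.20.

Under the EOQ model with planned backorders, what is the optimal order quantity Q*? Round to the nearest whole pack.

3,206 packs

Basic EOQ = √(2·80,475·468/8.2) = 3,030.829
Backorder adjustment √((H+b)/b) = √((8.2+69)/69) = 1.0578
Q* = 3,030.829 × 1.0578 ≈ 3,205.87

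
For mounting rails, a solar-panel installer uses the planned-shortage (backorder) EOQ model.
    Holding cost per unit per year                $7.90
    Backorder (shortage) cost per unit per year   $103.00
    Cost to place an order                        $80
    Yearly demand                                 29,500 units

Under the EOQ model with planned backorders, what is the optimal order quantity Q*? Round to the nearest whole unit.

Basic EOQ = √(2·29,500·80/7.9) = 772.961
Backorder adjustment √((H+b)/b) = √((7.9+103)/103) = 1.0376
Q* = 772.961 × 1.0376 ≈ 802.06

802 units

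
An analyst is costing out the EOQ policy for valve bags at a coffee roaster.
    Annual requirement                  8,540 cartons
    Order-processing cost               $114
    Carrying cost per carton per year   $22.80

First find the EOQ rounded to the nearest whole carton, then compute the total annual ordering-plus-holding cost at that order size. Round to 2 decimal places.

EOQ = √(2DS/H) = √(2 × 8,540 × 114 / 22.8)
    = √(85,400.00) ≈ 292.23 → Q = 292 cartons
Orders/yr = 8,540/292 = 29.247; ordering cost = 29.247 × $114 = $3,334.11
Average inventory = 292/2 = 146; holding cost = 146 × $22.8 = $3,328.80
Total = $3,334.11 + $3,328.80 = $6,662.91

$6,662.91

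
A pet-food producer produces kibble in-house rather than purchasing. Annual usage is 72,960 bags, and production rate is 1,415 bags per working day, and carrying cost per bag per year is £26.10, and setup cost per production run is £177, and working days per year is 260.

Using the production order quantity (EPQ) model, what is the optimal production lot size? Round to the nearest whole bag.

Daily demand d = 72,960/260 = 280.615; p = 1415; 1 − d/p = 0.80169
EPQ = √(2DS / (H(1 − d/p)))
    = √(2 × 72,960 × 177 / (26.1 × 0.80169)) ≈ 1,111.02

1,111 bags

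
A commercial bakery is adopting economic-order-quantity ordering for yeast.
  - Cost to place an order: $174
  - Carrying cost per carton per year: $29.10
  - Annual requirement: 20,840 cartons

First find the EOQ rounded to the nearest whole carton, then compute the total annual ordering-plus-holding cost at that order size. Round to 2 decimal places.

$14,527.30

2DS/H = 2·20,840·174/29.1 = 249,220.62
EOQ = √249,220.62 ≈ 499.22 → Q = 499 cartons
Orders/yr = 20,840/499 = 41.764; ordering cost = 41.764 × $174 = $7,266.85
Average inventory = 499/2 = 249.5; holding cost = 249.5 × $29.1 = $7,260.45
Total = $7,266.85 + $7,260.45 = $14,527.30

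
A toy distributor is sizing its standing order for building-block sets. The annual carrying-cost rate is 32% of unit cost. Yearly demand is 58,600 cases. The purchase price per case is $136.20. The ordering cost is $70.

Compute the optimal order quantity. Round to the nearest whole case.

H = i·C = 0.32 × $136.2 = $43.5840 per case-year
2DS/H = 2·58,600·70/43.584 = 188,234.21
EOQ = √188,234.21 ≈ 433.86

434 cases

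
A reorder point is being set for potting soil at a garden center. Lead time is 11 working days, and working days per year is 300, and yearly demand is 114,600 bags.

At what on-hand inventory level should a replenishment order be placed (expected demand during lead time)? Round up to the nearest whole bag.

Daily demand d = 114,600 / 300 = 382.000 bags/day
Demand during lead time = 382.000 × 11 = 4,202.00
Reorder point = 4,202.00 → round up

4,202 bags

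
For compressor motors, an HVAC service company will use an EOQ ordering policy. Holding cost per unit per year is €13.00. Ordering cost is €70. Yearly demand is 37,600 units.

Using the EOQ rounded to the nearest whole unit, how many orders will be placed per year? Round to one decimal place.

59.1 orders per year

Q* = √(2·D·S / H) = √(2·37,600·70 / 13) = √404,923.1 ≈ 636.34 → Q = 636
N = D/Q = 37,600/636 ≈ 59.119 orders/yr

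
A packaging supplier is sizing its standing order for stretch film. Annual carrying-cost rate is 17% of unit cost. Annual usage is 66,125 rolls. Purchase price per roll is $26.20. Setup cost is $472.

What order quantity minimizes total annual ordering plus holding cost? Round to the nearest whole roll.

3,744 rolls

Carrying cost H = $26.2 × 17% = $4.4540/roll/yr
EOQ = √(2DS/H) = √(2 × 66,125 × 472 / 4.454)
    = √(14,014,818.14) ≈ 3,743.64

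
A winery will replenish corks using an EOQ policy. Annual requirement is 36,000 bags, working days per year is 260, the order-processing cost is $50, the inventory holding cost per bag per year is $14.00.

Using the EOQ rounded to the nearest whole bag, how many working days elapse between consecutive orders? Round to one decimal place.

3.7 days

Q* = √(2·D·S / H) = √(2·36,000·50 / 14) = √257,142.9 ≈ 507.09 → Q = 507 bags
T = Q/D × 260 days = 507/36,000 × 260 = 3.662 days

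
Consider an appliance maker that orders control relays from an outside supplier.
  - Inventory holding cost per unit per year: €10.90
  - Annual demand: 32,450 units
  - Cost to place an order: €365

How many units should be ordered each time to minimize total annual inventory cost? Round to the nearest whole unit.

1,474 units

EOQ = √(2DS/H) = √(2 × 32,450 × 365 / 10.9)
    = √(2,173,256.88) ≈ 1,474.20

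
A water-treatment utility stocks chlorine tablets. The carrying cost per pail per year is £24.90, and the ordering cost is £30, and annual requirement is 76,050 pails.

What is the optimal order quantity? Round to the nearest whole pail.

2DS/H = 2·76,050·30/24.9 = 183,253.01
EOQ = √183,253.01 ≈ 428.08

428 pails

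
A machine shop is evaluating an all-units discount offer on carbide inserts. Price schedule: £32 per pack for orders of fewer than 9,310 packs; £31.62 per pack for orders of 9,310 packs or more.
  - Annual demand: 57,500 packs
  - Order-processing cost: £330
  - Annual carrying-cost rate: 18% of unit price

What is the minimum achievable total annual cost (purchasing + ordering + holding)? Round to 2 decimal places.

H₁ = 18%×£32 = £5.7600;  H₂ = 18%×£31.62 = £5.6916
EOQ₁ = √(2×57,500×330/5.7600) = 2,566.82  (< 9,310, feasible at tier 1)
EOQ₂ = √(2×57,500×330/5.6916) = 2,582.19  (< 9,310 → use Q = 9,310 at tier-2 price)
TC(tier 1 (EOQ₁), Q≈2,566.8) = £1,854,784.86
TC(tier 2, Q≈9,310.0) = £1,846,682.53
Minimum at tier 2: £1,846,682.53

£1,846,682.53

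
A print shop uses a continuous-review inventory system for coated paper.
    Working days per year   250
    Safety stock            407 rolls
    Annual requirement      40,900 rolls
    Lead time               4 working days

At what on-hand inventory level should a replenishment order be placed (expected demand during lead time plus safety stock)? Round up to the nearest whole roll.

1,062 rolls

Daily demand d = 40,900 / 250 = 163.600 rolls/day
Demand during lead time = 163.600 × 4 = 654.40
Reorder point = 654.40 + 407 = 1,061.40 → round up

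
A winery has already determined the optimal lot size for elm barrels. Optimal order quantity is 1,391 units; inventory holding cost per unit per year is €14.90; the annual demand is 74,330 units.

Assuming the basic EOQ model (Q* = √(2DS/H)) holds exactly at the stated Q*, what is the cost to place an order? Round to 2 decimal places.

Since Q* = (2DS/H)^½, squaring gives Q*²·H = 2DS.
S = Q²H / (2D) = 1,391² × 14.9 / (2 × 74,330) = 193.9306

€193.93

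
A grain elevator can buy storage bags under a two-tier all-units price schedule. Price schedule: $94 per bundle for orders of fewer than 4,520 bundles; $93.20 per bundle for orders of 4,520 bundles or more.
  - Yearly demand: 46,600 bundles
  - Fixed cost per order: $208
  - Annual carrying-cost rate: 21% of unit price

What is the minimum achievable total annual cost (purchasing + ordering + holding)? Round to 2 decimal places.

H₁ = 21%×$94 = $19.7400;  H₂ = 21%×$93.20 = $19.5720
EOQ₁ = √(2×46,600×208/19.7400) = 990.98  (< 4,520, feasible at tier 1)
EOQ₂ = √(2×46,600×208/19.5720) = 995.23  (< 4,520 → use Q = 4,520 at tier-2 price)
TC(tier 1 (EOQ₁), Q≈991.0) = $4,399,962.00
TC(tier 2, Q≈4,520.0) = $4,389,497.14
Minimum at tier 2: $4,389,497.14

$4,389,497.14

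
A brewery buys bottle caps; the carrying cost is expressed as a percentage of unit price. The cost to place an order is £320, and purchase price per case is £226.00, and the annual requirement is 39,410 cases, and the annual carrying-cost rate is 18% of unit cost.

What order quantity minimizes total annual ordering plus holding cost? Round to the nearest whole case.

Holding cost per case per year: H = 18% × £226 = £40.6800
EOQ = √(2DS/H) = √(2 × 39,410 × 320 / 40.68)
    = √(620,019.67) ≈ 787.41

787 cases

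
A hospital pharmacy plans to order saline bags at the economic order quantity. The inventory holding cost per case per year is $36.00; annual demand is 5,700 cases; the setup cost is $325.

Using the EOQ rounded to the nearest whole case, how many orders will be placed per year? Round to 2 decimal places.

EOQ = √(2DS/H) = √(2 × 5,700 × 325 / 36)
    = √(102,916.67) ≈ 320.81 → Q = 321
Orders per year = D/Q = 5,700 / 321 = 17.757

17.76 orders per year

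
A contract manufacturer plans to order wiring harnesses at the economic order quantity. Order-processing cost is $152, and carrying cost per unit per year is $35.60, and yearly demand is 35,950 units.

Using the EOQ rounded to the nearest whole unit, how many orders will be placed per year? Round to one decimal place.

64.9 orders per year

EOQ = √(2DS/H) = √(2 × 35,950 × 152 / 35.6)
    = √(306,988.76) ≈ 554.07 → Q = 554
Orders per year = D/Q = 35,950 / 554 = 64.892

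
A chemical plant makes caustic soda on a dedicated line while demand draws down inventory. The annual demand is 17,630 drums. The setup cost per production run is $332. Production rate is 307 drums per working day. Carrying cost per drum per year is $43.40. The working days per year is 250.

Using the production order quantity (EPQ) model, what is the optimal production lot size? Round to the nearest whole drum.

592 drums

d = 17,630/250 = 70.5200 drums/day;  effective holding cost H(1 − d/p) = 43.4·(1 − 70.5200/307) = 33.43072
Q* = √(2DS / H_eff) = √(2·17,630·332 / 33.43072) ≈ 591.75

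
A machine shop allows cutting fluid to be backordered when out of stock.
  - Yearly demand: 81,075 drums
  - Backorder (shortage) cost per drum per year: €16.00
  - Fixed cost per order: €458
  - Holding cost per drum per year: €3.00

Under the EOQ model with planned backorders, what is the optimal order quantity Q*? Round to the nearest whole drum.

Basic EOQ = √(2·81,075·458/3) = 4,975.430
Backorder adjustment √((H+b)/b) = √((3+16)/16) = 1.0897
Q* = 4,975.430 × 1.0897 ≈ 5,421.85

5,422 drums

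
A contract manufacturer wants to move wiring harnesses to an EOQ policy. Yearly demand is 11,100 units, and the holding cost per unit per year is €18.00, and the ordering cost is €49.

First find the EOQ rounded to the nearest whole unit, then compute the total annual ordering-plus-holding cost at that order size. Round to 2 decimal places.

€4,424.98

Optimal lot size Q* = (2 × 11,100 × €49 / €18)^½ ≈ 245.83 → Q = 246 units
Annual ordering cost = (D/Q)·S = (11,100/246) × 49 = €2,210.98
Annual holding cost  = (Q/2)·H = (246/2) × 18 = €2,214.00
Total = €2,210.98 + €2,214.00 = €4,424.98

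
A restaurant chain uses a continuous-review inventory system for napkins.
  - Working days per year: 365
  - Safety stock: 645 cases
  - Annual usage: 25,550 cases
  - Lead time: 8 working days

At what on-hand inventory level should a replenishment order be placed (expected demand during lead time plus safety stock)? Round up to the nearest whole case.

1,205 cases

Daily demand d = 25,550 / 365 = 70.000 cases/day
Demand during lead time = 70.000 × 8 = 560.00
Reorder point = 560.00 + 645 = 1,205.00 → round up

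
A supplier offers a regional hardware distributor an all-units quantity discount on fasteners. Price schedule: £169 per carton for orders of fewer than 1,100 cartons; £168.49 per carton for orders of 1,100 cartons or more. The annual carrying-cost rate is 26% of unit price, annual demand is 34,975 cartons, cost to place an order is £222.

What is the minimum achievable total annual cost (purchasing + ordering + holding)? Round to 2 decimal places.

H₁ = 26%×£169 = £43.9400;  H₂ = 26%×£168.49 = £43.8074
EOQ₁ = √(2×34,975×222/43.9400) = 594.48  (< 1,100, feasible at tier 1)
EOQ₂ = √(2×34,975×222/43.8074) = 595.38  (< 1,100 → use Q = 1,100 at tier-2 price)
TC(tier 1 (EOQ₁), Q≈594.5) = £5,936,896.64
TC(tier 2, Q≈1,100.0) = £5,924,090.41
Minimum at tier 2: £5,924,090.41

£5,924,090.41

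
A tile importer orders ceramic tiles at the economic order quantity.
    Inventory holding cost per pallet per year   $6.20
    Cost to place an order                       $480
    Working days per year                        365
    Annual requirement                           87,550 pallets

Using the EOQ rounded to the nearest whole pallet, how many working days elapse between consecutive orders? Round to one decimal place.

Q* = √(2·D·S / H) = √(2·87,550·480 / 6.2) = √13,556,129.0 ≈ 3,681.86 → Q = 3,682 pallets
Cycle time = (working days × Q)/D = (365 × 3,682) / 87,550 = 15.350 days

15.4 days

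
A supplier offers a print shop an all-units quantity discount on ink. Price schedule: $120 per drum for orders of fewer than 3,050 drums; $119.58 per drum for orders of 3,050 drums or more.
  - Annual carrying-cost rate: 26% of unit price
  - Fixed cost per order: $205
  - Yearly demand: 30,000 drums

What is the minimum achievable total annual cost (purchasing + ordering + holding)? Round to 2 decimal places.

$3,619,589.79

H₁ = 26%×$120 = $31.2000;  H₂ = 26%×$119.58 = $31.0908
EOQ₁ = √(2×30,000×205/31.2000) = 627.88  (< 3,050, feasible at tier 1)
EOQ₂ = √(2×30,000×205/31.0908) = 628.98  (< 3,050 → use Q = 3,050 at tier-2 price)
TC(tier 1 (EOQ₁), Q≈627.9) = $3,619,589.79
TC(tier 2, Q≈3,050.0) = $3,636,829.86
Minimum at tier 1 (EOQ₁): $3,619,589.79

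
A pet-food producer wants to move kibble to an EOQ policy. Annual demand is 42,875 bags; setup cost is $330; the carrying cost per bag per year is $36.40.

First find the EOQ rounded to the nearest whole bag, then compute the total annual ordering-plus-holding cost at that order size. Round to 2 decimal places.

Optimal lot size Q* = (2 × 42,875 × $330 / $36.4)^½ ≈ 881.71 → Q = 882 bags
Ordering: D/Q × S = 42,875/882 × $330 = $16,041.67
Holding:  Q/2 × H = 882/2 × $36.4 = $16,052.40
Total = $16,041.67 + $16,052.40 = $32,094.07

$32,094.07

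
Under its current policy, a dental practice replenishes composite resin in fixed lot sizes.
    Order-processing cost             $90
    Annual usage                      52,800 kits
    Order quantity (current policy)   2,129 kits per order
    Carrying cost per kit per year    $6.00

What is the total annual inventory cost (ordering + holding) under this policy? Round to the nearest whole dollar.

Ordering: D/Q × S = 52,800/2,129 × $90 = $2,232.03
Holding:  Q/2 × H = 2,129/2 × $6 = $6,387.00
Total = $2,232.03 + $6,387.00 = $8,619.03

$8,619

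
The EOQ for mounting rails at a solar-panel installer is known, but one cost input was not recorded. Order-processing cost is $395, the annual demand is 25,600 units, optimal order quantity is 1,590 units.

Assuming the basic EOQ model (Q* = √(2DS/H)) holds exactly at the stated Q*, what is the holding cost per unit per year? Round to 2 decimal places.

From Q* = √(2DS/H) ⇒ Q*² = 2DS/H.
H = 2DS / Q² = 2 × 25,600 × 395 / 1,590² = 7.9997

$8.00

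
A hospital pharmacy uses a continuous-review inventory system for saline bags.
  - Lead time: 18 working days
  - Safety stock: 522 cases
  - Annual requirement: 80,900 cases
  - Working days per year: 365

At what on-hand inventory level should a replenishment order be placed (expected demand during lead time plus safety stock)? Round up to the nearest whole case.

Daily demand d = 80,900 / 365 = 221.644 cases/day
Demand during lead time = 221.644 × 18 = 3,989.59
Reorder point = 3,989.59 + 522 = 4,511.59 → round up

4,512 cases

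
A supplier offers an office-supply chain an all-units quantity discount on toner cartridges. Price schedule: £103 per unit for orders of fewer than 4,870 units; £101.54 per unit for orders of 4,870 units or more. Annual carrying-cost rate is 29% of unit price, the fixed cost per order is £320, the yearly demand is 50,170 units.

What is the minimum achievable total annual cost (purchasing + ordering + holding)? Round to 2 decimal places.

£5,169,260.86

H₁ = 29%×£103 = £29.8700;  H₂ = 29%×£101.54 = £29.4466
EOQ₁ = √(2×50,170×320/29.8700) = 1,036.80  (< 4,870, feasible at tier 1)
EOQ₂ = √(2×50,170×320/29.4466) = 1,044.23  (< 4,870 → use Q = 4,870 at tier-2 price)
TC(tier 1 (EOQ₁), Q≈1,036.8) = £5,198,479.18
TC(tier 2, Q≈4,870.0) = £5,169,260.86
Minimum at tier 2: £5,169,260.86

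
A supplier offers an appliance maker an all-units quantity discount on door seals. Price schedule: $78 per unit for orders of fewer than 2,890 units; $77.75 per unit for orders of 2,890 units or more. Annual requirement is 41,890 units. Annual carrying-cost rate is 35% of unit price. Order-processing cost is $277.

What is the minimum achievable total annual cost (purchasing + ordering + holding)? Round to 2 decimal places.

H₁ = 35%×$78 = $27.3000;  H₂ = 35%×$77.75 = $27.2125
EOQ₁ = √(2×41,890×277/27.3000) = 922.00  (< 2,890, feasible at tier 1)
EOQ₂ = √(2×41,890×277/27.2125) = 923.48  (< 2,890 → use Q = 2,890 at tier-2 price)
TC(tier 1 (EOQ₁), Q≈922.0) = $3,292,590.47
TC(tier 2, Q≈2,890.0) = $3,300,284.62
Minimum at tier 1 (EOQ₁): $3,292,590.47

$3,292,590.47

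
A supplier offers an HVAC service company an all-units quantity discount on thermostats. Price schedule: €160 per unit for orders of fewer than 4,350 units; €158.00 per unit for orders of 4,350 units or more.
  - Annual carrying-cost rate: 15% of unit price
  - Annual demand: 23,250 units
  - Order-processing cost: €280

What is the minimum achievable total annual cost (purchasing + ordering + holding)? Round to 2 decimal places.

H₁ = 15%×€160 = €24.0000;  H₂ = 15%×€158.00 = €23.7000
EOQ₁ = √(2×23,250×280/24.0000) = 736.55  (< 4,350, feasible at tier 1)
EOQ₂ = √(2×23,250×280/23.7000) = 741.19  (< 4,350 → use Q = 4,350 at tier-2 price)
TC(tier 1 (EOQ₁), Q≈736.5) = €3,737,677.10
TC(tier 2, Q≈4,350.0) = €3,726,544.05
Minimum at tier 2: €3,726,544.05

€3,726,544.05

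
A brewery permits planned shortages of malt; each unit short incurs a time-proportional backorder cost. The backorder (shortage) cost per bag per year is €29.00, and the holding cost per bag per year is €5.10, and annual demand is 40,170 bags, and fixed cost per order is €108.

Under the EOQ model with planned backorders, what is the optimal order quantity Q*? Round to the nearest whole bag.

1,414 bags

Q* = √(2DS/H) · √((H + b)/b)
   = √(2 × 40,170 × 108 / 5.1) · √((5.1 + 29) / 29)
   = 1,304.346 × 1.0844 ≈ 1,414.40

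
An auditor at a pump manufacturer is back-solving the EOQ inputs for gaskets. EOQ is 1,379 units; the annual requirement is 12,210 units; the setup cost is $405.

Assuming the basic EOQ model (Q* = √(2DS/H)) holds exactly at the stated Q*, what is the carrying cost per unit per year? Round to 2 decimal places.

$5.20

Since Q* = (2DS/H)^½, squaring gives Q*²·H = 2DS.
H = 2DS / Q² = 2 × 12,210 × 405 / 1,379² = 5.2008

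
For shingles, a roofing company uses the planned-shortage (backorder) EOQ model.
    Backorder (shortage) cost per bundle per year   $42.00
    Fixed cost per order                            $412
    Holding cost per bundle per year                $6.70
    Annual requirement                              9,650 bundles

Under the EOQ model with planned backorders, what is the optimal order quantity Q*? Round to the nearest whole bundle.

Q* = √(2DS/H) · √((H + b)/b)
   = √(2 × 9,650 × 412 / 6.7) · √((6.7 + 42) / 42)
   = 1,089.406 × 1.0768 ≈ 1,173.09

1,173 bundles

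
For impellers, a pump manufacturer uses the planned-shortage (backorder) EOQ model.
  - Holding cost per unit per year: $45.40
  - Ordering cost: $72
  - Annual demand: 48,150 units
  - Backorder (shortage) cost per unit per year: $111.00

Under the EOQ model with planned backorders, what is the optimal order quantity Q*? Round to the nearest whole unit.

464 units

Basic EOQ = √(2·48,150·72/45.4) = 390.797
Backorder adjustment √((H+b)/b) = √((45.4+111)/111) = 1.1870
Q* = 390.797 × 1.1870 ≈ 463.88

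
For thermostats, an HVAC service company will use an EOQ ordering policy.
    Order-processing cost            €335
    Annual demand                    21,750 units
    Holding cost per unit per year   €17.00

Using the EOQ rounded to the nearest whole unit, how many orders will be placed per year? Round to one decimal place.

23.5 orders per year

2DS/H = 2·21,750·335/17 = 857,205.88
EOQ = √857,205.88 ≈ 925.85 → Q = 926
Orders per year = D/Q = 21,750 / 926 = 23.488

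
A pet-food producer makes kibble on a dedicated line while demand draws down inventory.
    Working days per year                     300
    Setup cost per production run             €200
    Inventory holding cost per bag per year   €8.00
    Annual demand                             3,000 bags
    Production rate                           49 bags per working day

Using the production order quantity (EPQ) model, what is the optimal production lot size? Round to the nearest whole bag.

434 bags

Daily demand d = 3,000/300 = 10.000; p = 49; 1 − d/p = 0.79592
EPQ = √(2DS / (H(1 − d/p)))
    = √(2 × 3,000 × 200 / (8 × 0.79592)) ≈ 434.12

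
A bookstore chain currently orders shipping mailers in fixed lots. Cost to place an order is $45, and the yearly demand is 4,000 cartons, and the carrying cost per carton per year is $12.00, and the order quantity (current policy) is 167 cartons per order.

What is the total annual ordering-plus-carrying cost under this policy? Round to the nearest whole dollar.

Ordering: D/Q × S = 4,000/167 × $45 = $1,077.84
Holding:  Q/2 × H = 167/2 × $12 = $1,002.00
Total = $1,077.84 + $1,002.00 = $2,079.84

$2,080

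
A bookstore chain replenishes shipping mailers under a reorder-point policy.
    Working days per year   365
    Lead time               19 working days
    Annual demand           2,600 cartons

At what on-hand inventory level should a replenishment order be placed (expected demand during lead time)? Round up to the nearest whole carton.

Daily demand d = 2,600 / 365 = 7.123 cartons/day
Demand during lead time = 7.123 × 19 = 135.34
Reorder point = 135.34 → round up

136 cartons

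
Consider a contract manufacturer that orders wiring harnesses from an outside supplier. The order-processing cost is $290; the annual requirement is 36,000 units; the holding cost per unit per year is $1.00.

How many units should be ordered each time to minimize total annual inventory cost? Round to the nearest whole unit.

4,569 units

Q* = √(2·D·S / H) = √(2·36,000·290 / 1) = √20,880,000.0 ≈ 4,569.46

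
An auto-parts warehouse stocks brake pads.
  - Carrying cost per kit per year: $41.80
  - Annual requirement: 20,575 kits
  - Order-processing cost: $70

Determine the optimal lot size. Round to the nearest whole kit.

Optimal lot size Q* = (2 × 20,575 × $70 / $41.8)^½ ≈ 262.51

263 kits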